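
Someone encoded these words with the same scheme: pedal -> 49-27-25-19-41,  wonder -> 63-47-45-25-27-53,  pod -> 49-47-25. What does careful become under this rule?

p(#16)→49 and e(#5)→27: differences scale by 2, so n = 2·pos + 17. With a=1..z=26, the number is 2·pos + 17.
Applying it to careful: c=3→23, a=1→19, r=18→53, e=5→27, f=6→29, u=21→59, l=12→41.

23-19-53-27-29-59-41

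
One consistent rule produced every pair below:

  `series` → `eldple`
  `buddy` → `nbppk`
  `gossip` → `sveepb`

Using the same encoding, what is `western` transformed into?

Two shifts are in play — +7 for a/e/i/o/u, +12 for every other letter.
Applying it to western: w(cons)+12=i, e(vowel)+7=l, s(cons)+12=e, t(cons)+12=f, e(vowel)+7=l, r(cons)+12=d, n(cons)+12=z.

ilefldz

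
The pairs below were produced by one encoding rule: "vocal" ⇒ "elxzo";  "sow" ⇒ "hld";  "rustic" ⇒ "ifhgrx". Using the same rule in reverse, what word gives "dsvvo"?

wheel

Each pair mirrors across the alphabet (v↔e, o↔l, c↔x): positions sum to 25. Each letter is replaced by its mirror in the alphabet: a↔z, b↔y, c↔x, and so on (the Atbash cipher).
Decoding dsvvo: d↔w, s↔h, v↔e, v↔e, o↔l.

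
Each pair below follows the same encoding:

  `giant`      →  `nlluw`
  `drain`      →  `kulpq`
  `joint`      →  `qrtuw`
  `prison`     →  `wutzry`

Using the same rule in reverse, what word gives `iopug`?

blend

Shifts by position in giant: pos 0: g→n (+7), pos 1: i→l (+3), pos 2: a→l (+11), pos 3: n→u (+7), pos 4: t→w (+3) — repeating every 3. It's a Vigenère-style cipher with numeric key [7,3,11]: position i shifts by key[i mod 3].
Reversing it on iopug: i−7=b, o−3=l, p−11=e, u−7=n, g−3=d.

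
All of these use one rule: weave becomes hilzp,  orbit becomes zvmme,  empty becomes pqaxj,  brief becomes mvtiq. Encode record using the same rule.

Shifts by position in weave: pos 0: w→h (+11), pos 1: e→i (+4), pos 2: a→l (+11), pos 3: v→z (+4) — repeating every 2. The shifts repeat in a cycle of length 2: positions 0,1,… shift by +11, +4, then the pattern repeats.
On record: r+11=c, e+4=i, c+11=n, o+4=s, r+11=c, d+4=h.

cinsch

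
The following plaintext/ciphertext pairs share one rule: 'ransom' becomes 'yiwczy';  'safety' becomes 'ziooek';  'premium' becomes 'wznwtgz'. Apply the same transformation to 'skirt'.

zsrbe

In ransom: r→y is +7, a→i is +8, n→w is +9, s→c is +10 — the shift increases by 1 each position. Letter i (0-indexed) is shifted by i+7, so successive shifts are 7, 8, 9, ….
For skirt: s+7=z, k+8=s, i+9=r, r+10=b, t+11=e.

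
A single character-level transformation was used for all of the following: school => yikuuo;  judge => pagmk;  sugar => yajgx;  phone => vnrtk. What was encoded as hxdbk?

It's a Vigenère-style cipher with numeric key [6,6,3]: position i shifts by key[i mod 3].
Undoing it on hxdbk: h−6=b, x−6=r, d−3=a, b−6=v, k−6=e.

brave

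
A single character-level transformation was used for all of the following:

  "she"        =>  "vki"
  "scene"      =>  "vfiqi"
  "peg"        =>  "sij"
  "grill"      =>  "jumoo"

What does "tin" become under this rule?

wmq

The shift depends on letter class: consonant s→v is +3, but vowel e→i is +4. The rule splits by letter class: vowels +4, consonants +3.
On tin: t(cons)+3=w, i(vowel)+4=m, n(cons)+3=q.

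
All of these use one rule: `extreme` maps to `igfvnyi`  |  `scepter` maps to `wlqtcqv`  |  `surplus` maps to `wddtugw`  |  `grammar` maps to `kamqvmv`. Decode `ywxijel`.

unleash

Shifts by position in extreme: pos 0: e→i (+4), pos 1: x→g (+9), pos 2: t→f (+12), pos 3: r→v (+4), pos 4: e→n (+9), pos 5: m→y (+12) — repeating every 3. It's a Vigenère-style cipher with numeric key [4,9,12]: position i shifts by key[i mod 3].
Reversing it on ywxijel: y−4=u, w−9=n, x−12=l, i−4=e, j−9=a, e−12=s, l−4=h.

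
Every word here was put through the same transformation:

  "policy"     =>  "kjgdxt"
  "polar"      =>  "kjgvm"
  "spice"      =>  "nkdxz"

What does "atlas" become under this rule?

vogvn

Compare letters: p→k is +21, o→j is +21, l→g is +21 — a constant shift. Every letter moves 21 places later in the alphabet, wrapping around z→a.
Applying it to atlas: a+21=v, t+21=o, l+21=g, a+21=v, s+21=n.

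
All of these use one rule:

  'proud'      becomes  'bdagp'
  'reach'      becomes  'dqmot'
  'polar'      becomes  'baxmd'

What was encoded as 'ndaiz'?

brown

Compare letters: p→b is +12, r→d is +12, o→a is +12 — a constant shift. Each letter is shifted forward by 12 in the alphabet (a Caesar shift of +12).
Decoding ndaiz: n−12=b, d−12=r, a−12=o, i−12=w, z−12=n.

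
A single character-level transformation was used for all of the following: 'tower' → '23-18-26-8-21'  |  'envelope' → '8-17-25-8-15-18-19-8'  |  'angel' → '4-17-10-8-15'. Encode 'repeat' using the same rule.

t is letter #20 and maps to 23: an offset of 3. The number is (letter's place in the alphabet, a=1) + 3.
Applying it to repeat: r=18→21, e=5→8, p=16→19, e=5→8, a=1→4, t=20→23.

21-8-19-8-4-23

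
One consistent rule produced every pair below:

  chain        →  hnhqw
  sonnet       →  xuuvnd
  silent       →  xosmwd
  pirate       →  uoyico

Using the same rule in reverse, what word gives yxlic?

In chain: c→h is +5, h→n is +6, a→h is +7, i→q is +8 — the shift increases by 1 each position. Each letter shifts forward by (position + 5), i.e. 5, 6, 7, … — the shift grows by one for each successive letter.
Undoing it on yxlic: y−5=t, x−6=r, l−7=e, i−8=a, c−9=t.

treat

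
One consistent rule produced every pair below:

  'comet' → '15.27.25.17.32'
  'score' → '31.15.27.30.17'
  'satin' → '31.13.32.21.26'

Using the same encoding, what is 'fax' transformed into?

The number is (letter's place in the alphabet, a=1) + 12.
On fax: f=6→18, a=1→13, x=24→36.

18.13.36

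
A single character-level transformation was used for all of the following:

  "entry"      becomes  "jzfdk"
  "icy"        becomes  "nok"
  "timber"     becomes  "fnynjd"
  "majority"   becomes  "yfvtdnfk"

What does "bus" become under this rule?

The shift depends on letter class: consonant n→z is +12, but vowel e→j is +5. Vowels shift forward by 5 and consonants shift forward by 12.
Applying it to bus: b(cons)+12=n, u(vowel)+5=z, s(cons)+12=e.

nze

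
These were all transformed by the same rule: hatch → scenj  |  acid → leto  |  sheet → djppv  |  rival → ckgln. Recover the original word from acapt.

It's a Vigenère-style cipher with numeric key [11,2,11]: position i shifts by key[i mod 3].
Decoding acapt: a−11=p, c−2=a, a−11=p, p−11=e, t−2=r.

paper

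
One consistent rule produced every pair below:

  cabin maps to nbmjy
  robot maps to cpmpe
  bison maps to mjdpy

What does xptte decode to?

moist

Shifts by position in cabin: pos 0: c→n (+11), pos 1: a→b (+1), pos 2: b→m (+11), pos 3: i→j (+1) — repeating every 2. It's a Vigenère-style cipher with numeric key [11,1]: position i shifts by key[i mod 2].
Decoding xptte: x−11=m, p−1=o, t−11=i, t−1=s, e−11=t.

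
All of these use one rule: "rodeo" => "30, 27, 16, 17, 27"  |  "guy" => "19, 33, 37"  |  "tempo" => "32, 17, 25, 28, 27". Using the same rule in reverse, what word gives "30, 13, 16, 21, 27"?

r is letter #18 and maps to 30: an offset of 12. The number is (letter's place in the alphabet, a=1) + 12.
Undoing it on 30, 13, 16, 21, 27: 30→(30−12)÷1=18=r, 13→(13−12)÷1=1=a, 16→(16−12)÷1=4=d, 21→(21−12)÷1=9=i, 27→(27−12)÷1=15=o.

radio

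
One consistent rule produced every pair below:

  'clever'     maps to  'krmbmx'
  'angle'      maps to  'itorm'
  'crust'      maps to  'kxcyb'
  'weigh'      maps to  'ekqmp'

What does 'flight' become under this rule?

nrqmpz

It's a Vigenère-style cipher with numeric key [8,6]: position i shifts by key[i mod 2].
For flight: f+8=n, l+6=r, i+8=q, g+6=m, h+8=p, t+6=z.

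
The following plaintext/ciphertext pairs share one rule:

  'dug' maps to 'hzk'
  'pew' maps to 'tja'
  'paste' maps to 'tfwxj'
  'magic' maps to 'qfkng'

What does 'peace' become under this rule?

The shift depends on letter class: consonant d→h is +4, but vowel u→z is +5. Vowels shift forward by 5 and consonants shift forward by 4.
On peace: p(cons)+4=t, e(vowel)+5=j, a(vowel)+5=f, c(cons)+4=g, e(vowel)+5=j.

tjfgj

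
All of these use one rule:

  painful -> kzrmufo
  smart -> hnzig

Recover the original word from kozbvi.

Each pair mirrors across the alphabet (p↔k, a↔z, i↔r): positions sum to 25. Each letter is replaced by its mirror in the alphabet: a↔z, b↔y, c↔x, and so on (the Atbash cipher).
Decoding kozbvi: k↔p, o↔l, z↔a, b↔y, v↔e, i↔r.

player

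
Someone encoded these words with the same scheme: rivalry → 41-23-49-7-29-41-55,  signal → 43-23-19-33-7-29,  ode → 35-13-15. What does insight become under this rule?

r(#18)→41 and i(#9)→23: differences scale by 2, so n = 2·pos + 5. The formula is n = 2×(alphabet index, a=1) + 5.
For insight: i=9→23, n=14→33, s=19→43, i=9→23, g=7→19, h=8→21, t=20→45.

23-33-43-23-19-21-45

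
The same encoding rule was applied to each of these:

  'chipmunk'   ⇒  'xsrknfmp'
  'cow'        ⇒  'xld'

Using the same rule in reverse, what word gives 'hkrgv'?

spite

Each pair mirrors across the alphabet (c↔x, h↔s, i↔r): positions sum to 25. Each letter is replaced by its mirror in the alphabet: a↔z, b↔y, c↔x, and so on (the Atbash cipher).
Decoding hkrgv: h↔s, k↔p, r↔i, g↔t, v↔e.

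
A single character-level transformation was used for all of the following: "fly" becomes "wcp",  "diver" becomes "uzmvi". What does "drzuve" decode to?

maiden

It's a constant shift of +17 (ROT17).
Undoing it on drzuve: d−17=m, r−17=a, z−17=i, u−17=d, v−17=e, e−17=n.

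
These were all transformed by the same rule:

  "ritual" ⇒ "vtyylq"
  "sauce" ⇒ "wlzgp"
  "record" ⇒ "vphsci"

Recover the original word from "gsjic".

cheer

It's a Vigenère-style cipher with numeric key [4,11,5]: position i shifts by key[i mod 3].
Undoing it on gsjic: g−4=c, s−11=h, j−5=e, i−4=e, c−11=r.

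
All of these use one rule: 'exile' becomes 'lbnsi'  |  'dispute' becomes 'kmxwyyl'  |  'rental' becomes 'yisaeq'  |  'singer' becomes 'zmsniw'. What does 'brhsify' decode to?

unclear

Shifts by position in exile: pos 0: e→l (+7), pos 1: x→b (+4), pos 2: i→n (+5), pos 3: l→s (+7), pos 4: e→i (+4) — repeating every 3. A repeating key of period 3 is used — shifts +7, +4, +5 over and over.
Undoing it on brhsify: b−7=u, r−4=n, h−5=c, s−7=l, i−4=e, f−5=a, y−7=r.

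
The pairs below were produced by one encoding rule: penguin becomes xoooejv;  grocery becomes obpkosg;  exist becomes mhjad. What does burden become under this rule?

A repeating key of period 3 is used — shifts +8, +10, +1 over and over.
Applying it to burden: b+8=j, u+10=e, r+1=s, d+8=l, e+10=o, n+1=o.

jesloo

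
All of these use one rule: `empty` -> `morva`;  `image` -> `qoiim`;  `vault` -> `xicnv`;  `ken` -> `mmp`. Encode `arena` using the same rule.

itmpi

The rule splits by letter class: vowels +8, consonants +2.
For arena: a(vowel)+8=i, r(cons)+2=t, e(vowel)+8=m, n(cons)+2=p, a(vowel)+8=i.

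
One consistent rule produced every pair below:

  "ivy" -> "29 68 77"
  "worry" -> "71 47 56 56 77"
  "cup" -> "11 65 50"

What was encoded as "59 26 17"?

she

Each letter becomes 3×(its alphabet position, a=1..z=26) + 2.
Decoding 59 26 17: 59→(59−2)÷3=19=s, 26→(26−2)÷3=8=h, 17→(17−2)÷3=5=e.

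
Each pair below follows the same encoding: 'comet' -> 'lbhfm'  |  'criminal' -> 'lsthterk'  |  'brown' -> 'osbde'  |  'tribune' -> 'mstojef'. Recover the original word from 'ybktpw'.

c(2)→l(11) and o(14)→b(1) fit y≡23x+17 (mod 26); the inverse of 23 mod 26 is 17. This is an affine cipher: with a=0,…,z=25, each position x becomes (23x+17) mod 26.
Undoing it on ybktpw: y(24)→17·(24−17)≡15=p; b(1)→17·(1−17)≡14=o; k(10)→17·(10−17)≡11=l; t(19)→17·(19−17)≡8=i; p(15)→17·(15−17)≡18=s; w(22)→17·(22−17)≡7=h (all mod 26).

polish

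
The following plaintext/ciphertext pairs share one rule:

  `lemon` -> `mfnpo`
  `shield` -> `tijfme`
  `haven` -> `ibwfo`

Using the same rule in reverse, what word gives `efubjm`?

detail

Compare letters: l→m is +1, e→f is +1, m→n is +1 — a constant shift. It's a constant shift of +1 (ROT1).
Undoing it on efubjm: e−1=d, f−1=e, u−1=t, b−1=a, j−1=i, m−1=l.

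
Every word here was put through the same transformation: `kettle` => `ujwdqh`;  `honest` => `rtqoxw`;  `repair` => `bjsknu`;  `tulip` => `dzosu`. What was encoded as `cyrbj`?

Shifts by position in kettle: pos 0: k→u (+10), pos 1: e→j (+5), pos 2: t→w (+3), pos 3: t→d (+10), pos 4: l→q (+5), pos 5: e→h (+3) — repeating every 3. The shifts repeat in a cycle of length 3: positions 0,1,… shift by +10, +5, +3, then the pattern repeats.
Reversing it on cyrbj: c−10=s, y−5=t, r−3=o, b−10=r, j−5=e.

store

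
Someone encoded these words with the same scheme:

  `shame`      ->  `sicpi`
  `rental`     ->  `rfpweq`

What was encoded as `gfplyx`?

genius

In shame: s→s is +0, h→i is +1, a→c is +2, m→p is +3 — the shift increases by 1 each position. Letter i (0-indexed) is shifted by i+0, so successive shifts are 0, 1, 2, ….
Reversing it on gfplyx: g−0=g, f−1=e, p−2=n, l−3=i, y−4=u, x−5=s.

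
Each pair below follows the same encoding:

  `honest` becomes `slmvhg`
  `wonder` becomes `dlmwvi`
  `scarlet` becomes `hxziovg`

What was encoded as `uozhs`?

flash

Each pair mirrors across the alphabet (h↔s, o↔l, n↔m): positions sum to 25. Each letter is replaced by its mirror in the alphabet: a↔z, b↔y, c↔x, and so on (the Atbash cipher).
Decoding uozhs: u↔f, o↔l, z↔a, h↔s, s↔h.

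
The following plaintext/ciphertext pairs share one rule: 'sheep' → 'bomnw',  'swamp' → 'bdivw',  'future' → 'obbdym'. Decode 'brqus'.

skill

The shifts repeat in a cycle of length 3: positions 0,1,… shift by +9, +7, +8, then the pattern repeats.
Reversing it on brqus: b−9=s, r−7=k, q−8=i, u−9=l, s−7=l.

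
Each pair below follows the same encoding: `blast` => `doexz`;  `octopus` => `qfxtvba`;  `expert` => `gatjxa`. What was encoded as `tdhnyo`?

Each letter shifts forward by (position + 2), i.e. 2, 3, 4, … — the shift grows by one for each successive letter.
Reversing it on tdhnyo: t−2=r, d−3=a, h−4=d, n−5=i, y−6=s, o−7=h.

radish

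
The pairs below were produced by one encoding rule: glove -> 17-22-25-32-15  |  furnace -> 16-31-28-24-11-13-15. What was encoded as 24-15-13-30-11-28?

g is letter #7 and maps to 17: an offset of 10. The number is (letter's place in the alphabet, a=1) + 10.
Undoing it on 24-15-13-30-11-28: 24→(24−10)÷1=14=n, 15→(15−10)÷1=5=e, 13→(13−10)÷1=3=c, 30→(30−10)÷1=20=t, 11→(11−10)÷1=1=a, 28→(28−10)÷1=18=r.

nectar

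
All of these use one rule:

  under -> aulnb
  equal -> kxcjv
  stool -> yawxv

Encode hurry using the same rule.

Each letter shifts forward by (position + 6), i.e. 6, 7, 8, … — the shift grows by one for each successive letter.
On hurry: h+6=n, u+7=b, r+8=z, r+9=a, y+10=i.

nbzai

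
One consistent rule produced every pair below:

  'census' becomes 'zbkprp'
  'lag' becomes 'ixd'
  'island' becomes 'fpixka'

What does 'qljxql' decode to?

Compare letters: c→z is +23, e→b is +23, n→k is +23 — a constant shift. Every letter moves 23 places later in the alphabet, wrapping around z→a.
Reversing it on qljxql: q−23=t, l−23=o, j−23=m, x−23=a, q−23=t, l−23=o.

tomato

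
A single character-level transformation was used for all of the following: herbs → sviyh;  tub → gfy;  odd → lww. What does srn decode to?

Each pair mirrors across the alphabet (h↔s, e↔v, r↔i): positions sum to 25. Each letter is replaced by its mirror in the alphabet: a↔z, b↔y, c↔x, and so on (the Atbash cipher).
Decoding srn: s↔h, r↔i, n↔m.

him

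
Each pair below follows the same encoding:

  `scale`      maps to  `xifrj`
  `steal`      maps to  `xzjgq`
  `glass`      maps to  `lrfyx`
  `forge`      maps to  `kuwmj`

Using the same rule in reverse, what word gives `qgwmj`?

large

The shifts repeat in a cycle of length 2: positions 0,1,… shift by +5, +6, then the pattern repeats.
Decoding qgwmj: q−5=l, g−6=a, w−5=r, m−6=g, j−5=e.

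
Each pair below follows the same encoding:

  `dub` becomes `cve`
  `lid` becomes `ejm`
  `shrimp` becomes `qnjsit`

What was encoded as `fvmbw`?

The output letters match the input read backwards, each shifted +1: dub reversed is bud. Two steps: reverse the string, then apply a Caesar shift of +1.
Reversing it on fvmbw: shift back: f−1=e, v−1=u, m−1=l, b−1=a, w−1=v → eulav; then reverse → value.

value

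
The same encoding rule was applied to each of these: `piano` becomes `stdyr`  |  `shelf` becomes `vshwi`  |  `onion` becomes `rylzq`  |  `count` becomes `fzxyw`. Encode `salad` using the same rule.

Shifts by position in piano: pos 0: p→s (+3), pos 1: i→t (+11), pos 2: a→d (+3), pos 3: n→y (+11) — repeating every 2. The shifts repeat in a cycle of length 2: positions 0,1,… shift by +3, +11, then the pattern repeats.
On salad: s+3=v, a+11=l, l+3=o, a+11=l, d+3=g.

vlolg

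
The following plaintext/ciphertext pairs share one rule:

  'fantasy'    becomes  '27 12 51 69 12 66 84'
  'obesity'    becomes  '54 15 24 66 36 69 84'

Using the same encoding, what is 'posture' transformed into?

With a=1..z=26, the number is 3·pos + 9.
For posture: p=16→57, o=15→54, s=19→66, t=20→69, u=21→72, r=18→63, e=5→24.

57 54 66 69 72 63 24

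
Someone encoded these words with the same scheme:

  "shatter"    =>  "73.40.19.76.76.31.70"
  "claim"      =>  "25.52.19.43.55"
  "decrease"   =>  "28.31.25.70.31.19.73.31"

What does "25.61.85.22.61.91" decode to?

s(#19)→73 and h(#8)→40: differences scale by 3, so n = 3·pos + 16. The formula is n = 3×(alphabet index, a=1) + 16.
Undoing it on 25.61.85.22.61.91: 25→(25−16)÷3=3=c, 61→(61−16)÷3=15=o, 85→(85−16)÷3=23=w, 22→(22−16)÷3=2=b, 61→(61−16)÷3=15=o, 91→(91−16)÷3=25=y.

cowboy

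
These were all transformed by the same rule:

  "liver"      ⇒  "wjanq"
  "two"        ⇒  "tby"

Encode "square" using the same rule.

jwfzvx

The output letters match the input read backwards, each shifted +5: liver reversed is revil. Two steps: reverse the string, then apply a Caesar shift of +5.
Applying it to square: reverse → erauqs; then shift: e+5=j, r+5=w, a+5=f, u+5=z, q+5=v, s+5=x.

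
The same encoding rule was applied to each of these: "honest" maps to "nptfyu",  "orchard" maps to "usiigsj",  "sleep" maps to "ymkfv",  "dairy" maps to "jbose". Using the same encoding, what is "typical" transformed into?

zzvjibr

Shifts by position in honest: pos 0: h→n (+6), pos 1: o→p (+1), pos 2: n→t (+6), pos 3: e→f (+1) — repeating every 2. The shifts repeat in a cycle of length 2: positions 0,1,… shift by +6, +1, then the pattern repeats.
Applying it to typical: t+6=z, y+1=z, p+6=v, i+1=j, c+6=i, a+1=b, l+6=r.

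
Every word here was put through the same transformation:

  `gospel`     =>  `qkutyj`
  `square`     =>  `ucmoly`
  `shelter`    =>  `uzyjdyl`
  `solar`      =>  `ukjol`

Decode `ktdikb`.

Each letter's alphabet position (a=0..z=25) is mapped through 9·x+14 mod 26 — an affine cipher.
Reversing it on ktdikb: k(10)→3·(10−14)≡14=o; t(19)→3·(19−14)≡15=p; d(3)→3·(3−14)≡19=t; i(8)→3·(8−14)≡8=i; k(10)→3·(10−14)≡14=o; b(1)→3·(1−14)≡13=n (all mod 26).

option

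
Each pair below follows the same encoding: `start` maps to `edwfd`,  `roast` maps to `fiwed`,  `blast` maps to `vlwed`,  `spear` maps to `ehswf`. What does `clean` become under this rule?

s(18)→e(4) and t(19)→d(3) fit y≡25x+22 (mod 26); the inverse of 25 mod 26 is 25. Each letter's alphabet position (a=0..z=25) is mapped through 25·x+22 mod 26 — an affine cipher.
For clean: c(2)→25·2+22≡20=u; l(11)→25·11+22≡11=l; e(4)→25·4+22≡18=s; a(0)→25·0+22≡22=w; n(13)→25·13+22≡9=j (all mod 26).

ulswj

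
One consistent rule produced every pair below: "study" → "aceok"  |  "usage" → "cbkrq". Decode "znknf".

In study: s→a is +8, t→c is +9, u→e is +10, d→o is +11 — the shift increases by 1 each position. The shift increases by 1 at each position, starting from +8: 8, 9, 10, ….
Reversing it on znknf: z−8=r, n−9=e, k−10=a, n−11=c, f−12=t.

react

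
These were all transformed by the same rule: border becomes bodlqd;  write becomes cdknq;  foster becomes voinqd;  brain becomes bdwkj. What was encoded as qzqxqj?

b(1)→b(1) and o(14)→o(14) fit y≡5x+22 (mod 26); the inverse of 5 mod 26 is 21. Treating letters as 0–25, the rule is x ↦ 5x + 22 (mod 26).
Decoding qzqxqj: q(16)→21·(16−22)≡4=e; z(25)→21·(25−22)≡11=l; q(16)→21·(16−22)≡4=e; x(23)→21·(23−22)≡21=v; q(16)→21·(16−22)≡4=e; j(9)→21·(9−22)≡13=n (all mod 26).

eleven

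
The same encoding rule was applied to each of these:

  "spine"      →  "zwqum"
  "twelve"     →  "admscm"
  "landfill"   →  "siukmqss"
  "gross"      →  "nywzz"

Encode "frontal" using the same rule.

mywuais

The shift depends on letter class: consonant s→z is +7, but vowel i→q is +8. The rule splits by letter class: vowels +8, consonants +7.
For frontal: f(cons)+7=m, r(cons)+7=y, o(vowel)+8=w, n(cons)+7=u, t(cons)+7=a, a(vowel)+8=i, l(cons)+7=s.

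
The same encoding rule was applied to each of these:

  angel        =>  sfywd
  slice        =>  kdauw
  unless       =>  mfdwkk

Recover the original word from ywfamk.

Every letter moves 18 places later in the alphabet, wrapping around z→a.
Reversing it on ywfamk: y−18=g, w−18=e, f−18=n, a−18=i, m−18=u, k−18=s.

genius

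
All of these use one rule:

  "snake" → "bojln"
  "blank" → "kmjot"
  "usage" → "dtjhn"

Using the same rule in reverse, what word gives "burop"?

Shifts by position in snake: pos 0: s→b (+9), pos 1: n→o (+1), pos 2: a→j (+9), pos 3: k→l (+1) — repeating every 2. A repeating key of period 2 is used — shifts +9, +1 over and over.
Decoding burop: b−9=s, u−1=t, r−9=i, o−1=n, p−9=g.

sting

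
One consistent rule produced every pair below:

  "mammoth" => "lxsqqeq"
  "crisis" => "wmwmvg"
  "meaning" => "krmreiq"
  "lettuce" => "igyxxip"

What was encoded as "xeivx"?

The output letters match the input read backwards, each shifted +4: mammoth reversed is htommam. Two steps: reverse the string, then apply a Caesar shift of +4.
Undoing it on xeivx: shift back: x−4=t, e−4=a, i−4=e, v−4=r, x−4=t → taert; then reverse → treat.

treat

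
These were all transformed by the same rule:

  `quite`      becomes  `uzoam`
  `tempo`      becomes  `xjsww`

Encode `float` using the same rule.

In quite: q→u is +4, u→z is +5, i→o is +6, t→a is +7 — the shift increases by 1 each position. Each letter shifts forward by (position + 4), i.e. 4, 5, 6, … — the shift grows by one for each successive letter.
On float: f+4=j, l+5=q, o+6=u, a+7=h, t+8=b.

jquhb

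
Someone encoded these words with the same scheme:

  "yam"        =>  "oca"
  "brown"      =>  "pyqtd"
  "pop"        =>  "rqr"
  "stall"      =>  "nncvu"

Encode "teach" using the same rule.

jecgv

The output letters match the input read backwards, each shifted +2: yam reversed is may. Read the word backwards and shift each letter +2.
On teach: reverse → hcaet; then shift: h+2=j, c+2=e, a+2=c, e+2=g, t+2=v.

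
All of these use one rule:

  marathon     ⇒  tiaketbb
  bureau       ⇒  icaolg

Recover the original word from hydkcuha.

aquarium

In marathon: m→t is +7, a→i is +8, r→a is +9, a→k is +10 — the shift increases by 1 each position. Letter i (0-indexed) is shifted by i+7, so successive shifts are 7, 8, 9, ….
Undoing it on hydkcuha: h−7=a, y−8=q, d−9=u, k−10=a, c−11=r, u−12=i, h−13=u, a−14=m.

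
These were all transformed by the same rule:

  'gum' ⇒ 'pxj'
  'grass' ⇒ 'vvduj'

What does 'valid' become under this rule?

glody

The word is reversed, then every letter is shifted forward by 3.
On valid: reverse → dilav; then shift: d+3=g, i+3=l, l+3=o, a+3=d, v+3=y.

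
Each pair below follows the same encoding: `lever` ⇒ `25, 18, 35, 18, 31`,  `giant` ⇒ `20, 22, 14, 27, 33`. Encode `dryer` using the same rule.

17, 31, 38, 18, 31

l is letter #12 and maps to 25: an offset of 13. The number is (letter's place in the alphabet, a=1) + 13.
On dryer: d=4→17, r=18→31, y=25→38, e=5→18, r=18→31.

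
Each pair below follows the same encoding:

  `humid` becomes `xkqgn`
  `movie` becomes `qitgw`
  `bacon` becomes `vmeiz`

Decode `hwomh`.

h(7)→x(23) and u(20)→k(10) fit y≡9x+12 (mod 26); the inverse of 9 mod 26 is 3. Treating letters as 0–25, the rule is x ↦ 9x + 12 (mod 26).
Undoing it on hwomh: h(7)→3·(7−12)≡11=l; w(22)→3·(22−12)≡4=e; o(14)→3·(14−12)≡6=g; m(12)→3·(12−12)≡0=a; h(7)→3·(7−12)≡11=l (all mod 26).

legal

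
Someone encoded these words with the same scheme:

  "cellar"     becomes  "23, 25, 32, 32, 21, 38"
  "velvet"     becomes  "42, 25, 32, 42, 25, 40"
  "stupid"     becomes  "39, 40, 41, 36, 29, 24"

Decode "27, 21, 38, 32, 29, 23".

garlic

Letters become their 1-based position plus 20 (so a→21, b→22, …).
Reversing it on 27, 21, 38, 32, 29, 23: 27→(27−20)÷1=7=g, 21→(21−20)÷1=1=a, 38→(38−20)÷1=18=r, 32→(32−20)÷1=12=l, 29→(29−20)÷1=9=i, 23→(23−20)÷1=3=c.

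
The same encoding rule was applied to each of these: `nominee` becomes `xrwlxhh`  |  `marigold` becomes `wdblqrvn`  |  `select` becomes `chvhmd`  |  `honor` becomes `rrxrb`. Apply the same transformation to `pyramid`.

The shift depends on letter class: consonant n→x is +10, but vowel o→r is +3. Two shifts are in play — +3 for a/e/i/o/u, +10 for every other letter.
On pyramid: p(cons)+10=z, y(cons)+10=i, r(cons)+10=b, a(vowel)+3=d, m(cons)+10=w, i(vowel)+3=l, d(cons)+10=n.

zibdwln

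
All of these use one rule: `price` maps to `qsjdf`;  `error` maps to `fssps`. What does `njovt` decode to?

Every letter moves 1 place later in the alphabet, wrapping around z→a.
Decoding njovt: n−1=m, j−1=i, o−1=n, v−1=u, t−1=s.

minus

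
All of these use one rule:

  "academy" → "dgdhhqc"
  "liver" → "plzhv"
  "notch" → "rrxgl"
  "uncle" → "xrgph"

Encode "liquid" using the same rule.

The shift depends on letter class: consonant c→g is +4, but vowel a→d is +3. The rule splits by letter class: vowels +3, consonants +4.
On liquid: l(cons)+4=p, i(vowel)+3=l, q(cons)+4=u, u(vowel)+3=x, i(vowel)+3=l, d(cons)+4=h.

pluxlh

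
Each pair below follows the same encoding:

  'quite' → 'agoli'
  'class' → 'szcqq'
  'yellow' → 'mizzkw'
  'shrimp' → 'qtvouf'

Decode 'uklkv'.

q(16)→a(0) and u(20)→g(6) fit y≡21x+2 (mod 26); the inverse of 21 mod 26 is 5. Each letter's alphabet position (a=0..z=25) is mapped through 21·x+2 mod 26 — an affine cipher.
Decoding uklkv: u(20)→5·(20−2)≡12=m; k(10)→5·(10−2)≡14=o; l(11)→5·(11−2)≡19=t; k(10)→5·(10−2)≡14=o; v(21)→5·(21−2)≡17=r (all mod 26).

motor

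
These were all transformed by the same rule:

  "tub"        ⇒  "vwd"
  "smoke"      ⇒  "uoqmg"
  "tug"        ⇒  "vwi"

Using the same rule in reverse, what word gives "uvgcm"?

steak

Compare letters: t→v is +2, u→w is +2, b→d is +2 — a constant shift. This is a Caesar cipher with shift 2.
Undoing it on uvgcm: u−2=s, v−2=t, g−2=e, c−2=a, m−2=k.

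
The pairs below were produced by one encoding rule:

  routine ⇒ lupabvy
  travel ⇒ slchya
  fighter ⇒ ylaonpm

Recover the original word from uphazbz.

Read the word backwards and shift each letter +7.
Undoing it on uphazbz: shift back: u−7=n, p−7=i, h−7=a, a−7=t, z−7=s, b−7=u, z−7=s → niatsus; then reverse → sustain.

sustain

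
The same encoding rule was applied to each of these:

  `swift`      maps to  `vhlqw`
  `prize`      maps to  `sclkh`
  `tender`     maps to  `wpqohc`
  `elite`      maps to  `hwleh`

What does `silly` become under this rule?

Shifts by position in swift: pos 0: s→v (+3), pos 1: w→h (+11), pos 2: i→l (+3), pos 3: f→q (+11) — repeating every 2. The shifts repeat in a cycle of length 2: positions 0,1,… shift by +3, +11, then the pattern repeats.
Applying it to silly: s+3=v, i+11=t, l+3=o, l+11=w, y+3=b.

vtowb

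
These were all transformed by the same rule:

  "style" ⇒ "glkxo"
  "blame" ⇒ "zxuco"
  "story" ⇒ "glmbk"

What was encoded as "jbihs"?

s(18)→g(6) and t(19)→l(11) fit y≡5x+20 (mod 26); the inverse of 5 mod 26 is 21. Each letter's alphabet position (a=0..z=25) is mapped through 5·x+20 mod 26 — an affine cipher.
Decoding jbihs: j(9)→21·(9−20)≡3=d; b(1)→21·(1−20)≡17=r; i(8)→21·(8−20)≡8=i; h(7)→21·(7−20)≡13=n; s(18)→21·(18−20)≡10=k (all mod 26).

drink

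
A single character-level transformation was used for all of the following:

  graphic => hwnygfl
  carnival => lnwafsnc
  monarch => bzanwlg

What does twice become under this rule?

urflj

g(6)→h(7) and r(17)→w(22) fit y≡25x+13 (mod 26); the inverse of 25 mod 26 is 25. Each letter's alphabet position (a=0..z=25) is mapped through 25·x+13 mod 26 — an affine cipher.
For twice: t(19)→25·19+13≡20=u; w(22)→25·22+13≡17=r; i(8)→25·8+13≡5=f; c(2)→25·2+13≡11=l; e(4)→25·4+13≡9=j (all mod 26).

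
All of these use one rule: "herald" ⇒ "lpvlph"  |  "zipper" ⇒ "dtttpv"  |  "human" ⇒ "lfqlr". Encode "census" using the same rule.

The shift depends on letter class: consonant h→l is +4, but vowel e→p is +11. The rule splits by letter class: vowels +11, consonants +4.
For census: c(cons)+4=g, e(vowel)+11=p, n(cons)+4=r, s(cons)+4=w, u(vowel)+11=f, s(cons)+4=w.

gprwfw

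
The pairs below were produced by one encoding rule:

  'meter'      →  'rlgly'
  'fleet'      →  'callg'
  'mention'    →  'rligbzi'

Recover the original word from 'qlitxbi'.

penguin

m(12)→r(17) and e(4)→l(11) fit y≡17x+21 (mod 26); the inverse of 17 mod 26 is 23. This is an affine cipher: with a=0,…,z=25, each position x becomes (17x+21) mod 26.
Decoding qlitxbi: q(16)→23·(16−21)≡15=p; l(11)→23·(11−21)≡4=e; i(8)→23·(8−21)≡13=n; t(19)→23·(19−21)≡6=g; x(23)→23·(23−21)≡20=u; b(1)→23·(1−21)≡8=i; i(8)→23·(8−21)≡13=n (all mod 26).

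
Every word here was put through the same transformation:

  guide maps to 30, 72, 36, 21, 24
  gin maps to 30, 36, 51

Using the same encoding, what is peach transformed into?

57, 24, 12, 18, 33

Each letter becomes 3×(its alphabet position, a=1..z=26) + 9.
For peach: p=16→57, e=5→24, a=1→12, c=3→18, h=8→33.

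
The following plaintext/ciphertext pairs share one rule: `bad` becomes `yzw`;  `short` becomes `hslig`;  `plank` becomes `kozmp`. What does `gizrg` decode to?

trait

Each letter is replaced by its mirror in the alphabet: a↔z, b↔y, c↔x, and so on (the Atbash cipher).
Decoding gizrg: g↔t, i↔r, z↔a, r↔i, g↔t.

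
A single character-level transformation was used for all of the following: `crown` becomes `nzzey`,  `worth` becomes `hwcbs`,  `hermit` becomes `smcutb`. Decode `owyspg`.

A repeating key of period 2 is used — shifts +11, +8 over and over.
Undoing it on owyspg: o−11=d, w−8=o, y−11=n, s−8=k, p−11=e, g−8=y.

donkey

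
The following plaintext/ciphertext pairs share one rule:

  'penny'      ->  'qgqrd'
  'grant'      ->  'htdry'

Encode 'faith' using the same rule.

gclxm

Letter i (0-indexed) is shifted by i+1, so successive shifts are 1, 2, 3, ….
Applying it to faith: f+1=g, a+2=c, i+3=l, t+4=x, h+5=m.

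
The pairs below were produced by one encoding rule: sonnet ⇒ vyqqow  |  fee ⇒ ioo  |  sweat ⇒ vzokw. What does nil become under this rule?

Vowels shift forward by 10 and consonants shift forward by 3.
For nil: n(cons)+3=q, i(vowel)+10=s, l(cons)+3=o.

qso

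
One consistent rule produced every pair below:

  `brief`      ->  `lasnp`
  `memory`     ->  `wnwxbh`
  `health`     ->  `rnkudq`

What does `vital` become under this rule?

frdjv

A repeating key of period 2 is used — shifts +10, +9 over and over.
Applying it to vital: v+10=f, i+9=r, t+10=d, a+9=j, l+10=v.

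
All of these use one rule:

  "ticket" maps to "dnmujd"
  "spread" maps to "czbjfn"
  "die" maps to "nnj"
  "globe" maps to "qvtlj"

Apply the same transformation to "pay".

The shift depends on letter class: consonant t→d is +10, but vowel i→n is +5. Vowels shift forward by 5 and consonants shift forward by 10.
Applying it to pay: p(cons)+10=z, a(vowel)+5=f, y(cons)+10=i.

zfi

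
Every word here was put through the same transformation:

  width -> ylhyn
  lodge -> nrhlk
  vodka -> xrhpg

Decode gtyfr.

In width: w→y is +2, i→l is +3, d→h is +4, t→y is +5 — the shift increases by 1 each position. Each letter shifts forward by (position + 2), i.e. 2, 3, 4, … — the shift grows by one for each successive letter.
Reversing it on gtyfr: g−2=e, t−3=q, y−4=u, f−5=a, r−6=l.

equal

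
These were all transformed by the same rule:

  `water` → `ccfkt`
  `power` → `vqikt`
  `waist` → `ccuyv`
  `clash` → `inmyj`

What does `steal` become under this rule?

yvqgn

Shifts by position in water: pos 0: w→c (+6), pos 1: a→c (+2), pos 2: t→f (+12), pos 3: e→k (+6), pos 4: r→t (+2) — repeating every 3. A repeating key of period 3 is used — shifts +6, +2, +12 over and over.
On steal: s+6=y, t+2=v, e+12=q, a+6=g, l+2=n.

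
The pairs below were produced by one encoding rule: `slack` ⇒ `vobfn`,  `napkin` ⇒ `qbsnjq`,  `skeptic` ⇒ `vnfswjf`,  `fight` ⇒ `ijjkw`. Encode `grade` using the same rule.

Two shifts are in play — +1 for a/e/i/o/u, +3 for every other letter.
For grade: g(cons)+3=j, r(cons)+3=u, a(vowel)+1=b, d(cons)+3=g, e(vowel)+1=f.

jubgf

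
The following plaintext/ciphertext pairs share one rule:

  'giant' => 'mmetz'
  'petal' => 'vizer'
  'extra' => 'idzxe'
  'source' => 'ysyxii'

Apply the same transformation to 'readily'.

xiejmre

Vowels shift forward by 4 and consonants shift forward by 6.
On readily: r(cons)+6=x, e(vowel)+4=i, a(vowel)+4=e, d(cons)+6=j, i(vowel)+4=m, l(cons)+6=r, y(cons)+6=e.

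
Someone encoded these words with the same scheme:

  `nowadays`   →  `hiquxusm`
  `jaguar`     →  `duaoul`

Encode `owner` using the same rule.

Compare letters: n→h is +20, o→i is +20, w→q is +20 — a constant shift. Each letter is shifted forward by 20 in the alphabet (a Caesar shift of +20).
Applying it to owner: o+20=i, w+20=q, n+20=h, e+20=y, r+20=l.

iqhyl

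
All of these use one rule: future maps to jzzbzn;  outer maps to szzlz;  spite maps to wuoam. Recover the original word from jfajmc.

The shift increases by 1 at each position, starting from +4: 4, 5, 6, ….
Reversing it on jfajmc: j−4=f, f−5=a, a−6=u, j−7=c, m−8=e, c−9=t.

faucet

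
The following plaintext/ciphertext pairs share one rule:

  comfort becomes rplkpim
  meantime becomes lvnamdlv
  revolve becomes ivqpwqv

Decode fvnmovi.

This is an affine cipher: with a=0,…,z=25, each position x becomes (15x+13) mod 26.
Decoding fvnmovi: f(5)→7·(5−13)≡22=w; v(21)→7·(21−13)≡4=e; n(13)→7·(13−13)≡0=a; m(12)→7·(12−13)≡19=t; o(14)→7·(14−13)≡7=h; v(21)→7·(21−13)≡4=e; i(8)→7·(8−13)≡17=r (all mod 26).

weather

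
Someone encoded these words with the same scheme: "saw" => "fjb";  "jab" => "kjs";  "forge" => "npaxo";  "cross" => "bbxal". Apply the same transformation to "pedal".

ujmny

The word is reversed, then every letter is shifted forward by 9.
For pedal: reverse → ladep; then shift: l+9=u, a+9=j, d+9=m, e+9=n, p+9=y.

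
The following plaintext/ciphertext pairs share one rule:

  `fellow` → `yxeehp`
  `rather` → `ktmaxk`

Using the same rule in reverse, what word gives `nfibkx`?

umpire

Compare letters: f→y is +19, e→x is +19, l→e is +19 — a constant shift. It's a constant shift of +19 (ROT19).
Reversing it on nfibkx: n−19=u, f−19=m, i−19=p, b−19=i, k−19=r, x−19=e.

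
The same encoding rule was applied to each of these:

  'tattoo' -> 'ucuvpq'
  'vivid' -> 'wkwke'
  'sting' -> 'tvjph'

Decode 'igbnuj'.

It's a Vigenère-style cipher with numeric key [1,2]: position i shifts by key[i mod 2].
Undoing it on igbnuj: i−1=h, g−2=e, b−1=a, n−2=l, u−1=t, j−2=h.

health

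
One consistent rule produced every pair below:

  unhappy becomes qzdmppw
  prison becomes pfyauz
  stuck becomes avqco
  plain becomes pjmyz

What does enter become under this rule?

szvsf

u(20)→q(16) and n(13)→z(25) fit y≡21x+12 (mod 26); the inverse of 21 mod 26 is 5. Treating letters as 0–25, the rule is x ↦ 21x + 12 (mod 26).
On enter: e(4)→21·4+12≡18=s; n(13)→21·13+12≡25=z; t(19)→21·19+12≡21=v; e(4)→21·4+12≡18=s; r(17)→21·17+12≡5=f (all mod 26).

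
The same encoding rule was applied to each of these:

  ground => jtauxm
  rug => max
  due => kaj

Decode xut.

The output letters match the input read backwards, each shifted +6: ground reversed is dnuorg. Read the word backwards and shift each letter +6.
Reversing it on xut: shift back: x−6=r, u−6=o, t−6=n → ron; then reverse → nor.

nor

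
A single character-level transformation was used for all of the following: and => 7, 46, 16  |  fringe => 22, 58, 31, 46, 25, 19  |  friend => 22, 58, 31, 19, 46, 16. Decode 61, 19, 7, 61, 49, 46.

season

a(#1)→7 and n(#14)→46: differences scale by 3, so n = 3·pos + 4. Each letter becomes 3×(its alphabet position, a=1..z=26) + 4.
Undoing it on 61, 19, 7, 61, 49, 46: 61→(61−4)÷3=19=s, 19→(19−4)÷3=5=e, 7→(7−4)÷3=1=a, 61→(61−4)÷3=19=s, 49→(49−4)÷3=15=o, 46→(46−4)÷3=14=n.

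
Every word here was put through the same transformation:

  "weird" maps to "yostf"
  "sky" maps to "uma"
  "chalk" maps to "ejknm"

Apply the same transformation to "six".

Vowels shift forward by 10 and consonants shift forward by 2.
For six: s(cons)+2=u, i(vowel)+10=s, x(cons)+2=z.

usz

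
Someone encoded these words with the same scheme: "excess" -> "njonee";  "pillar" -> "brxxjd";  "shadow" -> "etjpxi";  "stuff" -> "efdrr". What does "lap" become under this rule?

Vowels shift forward by 9 and consonants shift forward by 12.
On lap: l(cons)+12=x, a(vowel)+9=j, p(cons)+12=b.

xjb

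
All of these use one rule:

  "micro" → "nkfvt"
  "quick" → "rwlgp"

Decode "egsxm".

Each letter shifts forward by (position + 1), i.e. 1, 2, 3, … — the shift grows by one for each successive letter.
Decoding egsxm: e−1=d, g−2=e, s−3=p, x−4=t, m−5=h.

depth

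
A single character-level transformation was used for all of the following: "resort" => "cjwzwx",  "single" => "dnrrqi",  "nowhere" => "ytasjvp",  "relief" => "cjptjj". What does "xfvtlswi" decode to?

Shifts by position in resort: pos 0: r→c (+11), pos 1: e→j (+5), pos 2: s→w (+4), pos 3: o→z (+11), pos 4: r→w (+5), pos 5: t→x (+4) — repeating every 3. A repeating key of period 3 is used — shifts +11, +5, +4 over and over.
Reversing it on xfvtlswi: x−11=m, f−5=a, v−4=r, t−11=i, l−5=g, s−4=o, w−11=l, i−5=d.

marigold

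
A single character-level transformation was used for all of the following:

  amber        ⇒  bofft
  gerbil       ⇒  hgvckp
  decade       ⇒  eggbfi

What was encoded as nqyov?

mount

Shifts by position in amber: pos 0: a→b (+1), pos 1: m→o (+2), pos 2: b→f (+4), pos 3: e→f (+1), pos 4: r→t (+2) — repeating every 3. It's a Vigenère-style cipher with numeric key [1,2,4]: position i shifts by key[i mod 3].
Reversing it on nqyov: n−1=m, q−2=o, y−4=u, o−1=n, v−2=t.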